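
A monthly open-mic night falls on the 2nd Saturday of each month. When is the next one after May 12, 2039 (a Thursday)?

May 2039 starts on a Sunday; its first Saturday is the 7th, so the 2nd Saturday is the 14th — May 14, 2039.
May 14, 2039 is after May 12, 2039, so that is the next one.

May 14, 2039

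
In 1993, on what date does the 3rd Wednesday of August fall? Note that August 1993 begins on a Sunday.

1993-08-18

August 1993 begins on a Sunday, so the first Wednesday is August 4 (3 days later).
The 3rd Wednesday is 2 weeks later: 4 + 14 = 18.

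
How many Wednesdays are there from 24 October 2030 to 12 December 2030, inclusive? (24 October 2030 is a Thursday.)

24 October 2030 is a Thursday; the first Wednesday on or after it is 30 October 2030 (6 days later).
From 30 October 2030 to 12 December 2030: 1 + 30 + 12 = 43 days (rest of October, November, December).
43 ÷ 7 = 6 full weeks with remainder 1, so 6 more Wednesdays after the first → 7.

7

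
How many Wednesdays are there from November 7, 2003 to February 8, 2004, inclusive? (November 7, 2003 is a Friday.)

13

November 7, 2003 is a Friday; the first Wednesday on or after it is November 12, 2003 (5 days later).
From November 12, 2003 to February 8, 2004: 18 + 31 + 31 + 8 = 88 days (rest of November, December, January, February).
88 ÷ 7 = 12 full weeks with remainder 4, so 12 more Wednesdays after the first → 13.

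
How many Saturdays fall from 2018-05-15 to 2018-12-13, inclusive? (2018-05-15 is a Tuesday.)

2018-05-15 is a Tuesday; the first Saturday on or after it is 2018-05-19 (4 days later).
From 2018-05-19 to 2018-12-13: 12 + 30 + 31 + 31 + 30 + 31 + 30 + 13 = 208 days (rest of May, June, July, August, September, October, November, December).
208 ÷ 7 = 29 full weeks with remainder 5, so 29 more Saturdays after the first → 30.

30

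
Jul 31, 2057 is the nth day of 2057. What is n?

Days in months before Jul: 31 + 28 + 31 + 30 + 31 + 30 = 181.
Plus 31 days into Jul → day 212.

212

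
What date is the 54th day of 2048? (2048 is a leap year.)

Jan has 31 days (54 − 31 = 23 remain).
23 into Feb → Feb 23.

Feb 23, 2048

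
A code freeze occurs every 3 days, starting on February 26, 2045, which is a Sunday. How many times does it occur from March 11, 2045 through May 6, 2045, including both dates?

Occurrences land 3·i days after February 26, 2045 for i = 0, 1, 2, …
March 11, 2045 is 13 days after the start; 13 ÷ 3 = 4 remainder 1; since the remainder is 1, round up to i = 5. First occurrence in the window: #6 on March 13, 2045 (5×3 = 15 days in).
May 6, 2045 is 69 days after the start; 69 ÷ 3 = 23 remainder 0. Last occurrence in the window: #24 on May 6, 2045.
Occurrences #6 through #24: 19 in total.

19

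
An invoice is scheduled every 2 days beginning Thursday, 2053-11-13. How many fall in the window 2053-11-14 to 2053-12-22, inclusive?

19

Occurrences land 2·i days after 2053-11-13 for i = 0, 1, 2, …
2053-11-14 is 1 day after the start; 1 ÷ 2 = 0 remainder 1; since the remainder is 1, round up to i = 1. First occurrence in the window: #2 on 2053-11-15 (1×2 = 2 days in).
2053-12-22 is 39 days after the start; 39 ÷ 2 = 19 remainder 1. Last occurrence in the window: #20 on 2053-12-21.
Occurrences #2 through #20: 19 in total.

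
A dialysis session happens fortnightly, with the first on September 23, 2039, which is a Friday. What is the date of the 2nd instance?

The 2nd occurrence is 1 interval after the first: 1 × 14 = 14 days after September 23, 2039.
September has 30 days — 7 days to the end of September leaves 7.
7 days into October → October 7, 2039.

October 7, 2039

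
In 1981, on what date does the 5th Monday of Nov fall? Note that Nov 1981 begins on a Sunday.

Nov 30, 1981

Nov 1981 begins on a Sunday, so the first Monday is Nov 2 (1 day later).
The 5th Monday is 4 weeks later: 2 + 28 = 30.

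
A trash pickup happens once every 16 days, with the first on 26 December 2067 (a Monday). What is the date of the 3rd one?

27 January 2068

The 3rd occurrence is 2 intervals after the first: 2 × 16 = 32 days after 26 December 2067.
December has 31 days — 5 days to the end of December leaves 27.
27 days into January → 27 January 2068.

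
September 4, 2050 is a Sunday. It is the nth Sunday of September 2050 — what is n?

Day 4 falls in week ⌈4/7⌉ of the month.
Days 1–7 hold the 1st Sunday, 8–14 the 2nd, 15–21 the 3rd, 22–28 the 4th, 29–31 the 5th.
4 is in the range for the 1st.

1st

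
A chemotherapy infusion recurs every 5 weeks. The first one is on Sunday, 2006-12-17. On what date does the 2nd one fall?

2007-01-21

The 2nd occurrence is 1 interval after the first: 1 × 35 = 35 days after 2006-12-17.
December has 31 days — 14 days to the end of December leaves 21.
21 days into January → 2007-01-21.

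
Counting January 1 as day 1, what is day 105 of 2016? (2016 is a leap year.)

April 14, 2016

January has 31 days (105 − 31 = 74 remain).
February has 29 days (74 − 29 = 45 remain).
March has 31 days (45 − 31 = 14 remain).
14 into April → April 14.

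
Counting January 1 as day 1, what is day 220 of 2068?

Aug 7, 2068

Jan has 31 days (220 − 31 = 189 remain).
Feb has 29 days (189 − 29 = 160 remain).
Mar has 31 days (160 − 31 = 129 remain).
Apr has 30 days (129 − 30 = 99 remain).
May has 31 days (99 − 31 = 68 remain).
Jun has 30 days (68 − 30 = 38 remain).
Jul has 31 days (38 − 31 = 7 remain).
7 into Aug → Aug 7.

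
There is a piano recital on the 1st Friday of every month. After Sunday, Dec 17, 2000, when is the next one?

Jan 5, 2001

Dec 2000 starts on a Friday, so its 1st Friday is Dec 1, 2000.
That is not after Dec 17, 2000, so look at Jan 2001.
Jan 2001 starts on a Monday, so its 1st Friday is Jan 5, 2001 (4 days in).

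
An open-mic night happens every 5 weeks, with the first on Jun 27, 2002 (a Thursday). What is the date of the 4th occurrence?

The 4th occurrence is 3 intervals after the first: 3 × 35 = 105 days after Jun 27, 2002.
Jun has 30 days — 3 days to the end of Jun leaves 102.
Jul has 31 days (71 left).
Aug has 31 days (40 left).
Sep has 30 days (10 left).
10 days into Oct → Oct 10, 2002.

Oct 10, 2002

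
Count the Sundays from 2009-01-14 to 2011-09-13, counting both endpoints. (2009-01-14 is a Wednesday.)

139

2009-01-14 is a Wednesday; the first Sunday on or after it is 2009-01-18 (4 days later).
From 2009-01-18 to 2011-09-13: 347 + 365 + 256 = 968 days (rest of 2009, 2010, to 2011-09-13 in 2011).
968 ÷ 7 = 138 full weeks with remainder 2, so 138 more Sundays after the first → 139.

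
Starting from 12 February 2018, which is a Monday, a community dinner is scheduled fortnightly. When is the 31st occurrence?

The 31st occurrence is 30 intervals after the first: 30 × 14 = 420 days after 12 February 2018.
February has 28 days — 16 days to the end of February leaves 404.
From end of February to end of 2018 is 306 days (98 left).
January has 31 days (67 left).
February has 28 days (39 left).
March has 31 days (8 left).
8 days into April → 8 April 2019.

8 April 2019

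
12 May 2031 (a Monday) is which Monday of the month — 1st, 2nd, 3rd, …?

2nd

Day 12 falls in week ⌈12/7⌉ of the month.
Days 1–7 hold the 1st Monday, 8–14 the 2nd, 15–21 the 3rd, 22–28 the 4th, 29–31 the 5th.
12 is in the range for the 2nd.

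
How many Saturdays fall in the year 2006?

52

January 1, 2006 is a Sunday; the first Saturday on or after it is January 7, 2006 (6 days later).
From January 7, 2006 to December 31, 2006: 24 + 28 + 31 + 30 + 31 + 30 + 31 + 31 + 30 + 31 + 30 + 31 = 358 days (rest of January, February, March, April, May, June, July, August, September, October, November, December).
358 ÷ 7 = 51 full weeks with remainder 1, so 51 more Saturdays after the first → 52.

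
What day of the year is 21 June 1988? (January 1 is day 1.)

Days in months before June: 31 + 29 + 31 + 30 + 31 = 152.
Plus 21 days into June → day 173.

173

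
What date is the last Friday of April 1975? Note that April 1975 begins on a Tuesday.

25 April 1975

April 1975 begins on a Tuesday, so the first Friday is April 4 (3 days later).
April 1975 has 30 days. Adding weeks: 4, 11, 18, 25 — the last one ≤ 30 is the 25th.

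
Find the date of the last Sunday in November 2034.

26 November 2034

The first Sunday of November 2034 is November 5.
November 2034 has 30 days. Adding weeks: 5, 12, 19, 26 — the last one ≤ 30 is the 26th.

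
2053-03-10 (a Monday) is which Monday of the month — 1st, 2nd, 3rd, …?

Day 10 falls in week ⌈10/7⌉ of the month.
Days 1–7 hold the 1st Monday, 8–14 the 2nd, 15–21 the 3rd, 22–28 the 4th, 29–31 the 5th.
10 is in the range for the 2nd.

2nd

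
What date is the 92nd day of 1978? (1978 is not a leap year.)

2 April 1978

January has 31 days (92 − 31 = 61 remain).
February has 28 days (61 − 28 = 33 remain).
March has 31 days (33 − 31 = 2 remain).
2 into April → April 2.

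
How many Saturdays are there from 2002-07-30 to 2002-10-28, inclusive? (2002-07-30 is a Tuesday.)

13

2002-07-30 is a Tuesday; the first Saturday on or after it is 2002-08-03 (4 days later).
From 2002-08-03 to 2002-10-28: 28 + 30 + 28 = 86 days (rest of August, September, October).
86 ÷ 7 = 12 full weeks with remainder 2, so 12 more Saturdays after the first → 13.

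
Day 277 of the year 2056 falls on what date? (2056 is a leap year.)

January has 31 days (277 − 31 = 246 remain).
February has 29 days (246 − 29 = 217 remain).
March has 31 days (217 − 31 = 186 remain).
April has 30 days (186 − 30 = 156 remain).
May has 31 days (156 − 31 = 125 remain).
June has 30 days (125 − 30 = 95 remain).
July has 31 days (95 − 31 = 64 remain).
August has 31 days (64 − 31 = 33 remain).
September has 30 days (33 − 30 = 3 remain).
3 into October → October 3.

October 3, 2056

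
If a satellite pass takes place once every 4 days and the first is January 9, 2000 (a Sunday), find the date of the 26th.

April 18, 2000

The 26th occurrence is 25 intervals after the first: 25 × 4 = 100 days after January 9, 2000.
January has 31 days — 22 days to the end of January leaves 78.
February has 29 days (49 left).
March has 31 days (18 left).
18 days into April → April 18, 2000.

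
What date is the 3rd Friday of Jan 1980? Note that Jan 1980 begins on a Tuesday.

Jan 1980 begins on a Tuesday, so the first Friday is Jan 4 (3 days later).
The 3rd Friday is 2 weeks later: 4 + 14 = 18.

Jan 18, 1980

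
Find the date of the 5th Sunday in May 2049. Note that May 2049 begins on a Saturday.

May 30, 2049

May 2049 begins on a Saturday, so the first Sunday is May 2 (1 day later).
The 5th Sunday is 4 weeks later: 2 + 28 = 30.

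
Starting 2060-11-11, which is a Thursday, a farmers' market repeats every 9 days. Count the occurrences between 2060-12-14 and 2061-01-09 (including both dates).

3

Occurrences land 9·i days after 2060-11-11 for i = 0, 1, 2, …
2060-12-14 is 33 days after the start; 33 ÷ 9 = 3 remainder 6; since the remainder is 6, round up to i = 4. First occurrence in the window: #5 on 2060-12-17 (4×9 = 36 days in).
2061-01-09 is 59 days after the start; 59 ÷ 9 = 6 remainder 5. Last occurrence in the window: #7 on 2061-01-04.
Occurrences #5 through #7: 3 in total.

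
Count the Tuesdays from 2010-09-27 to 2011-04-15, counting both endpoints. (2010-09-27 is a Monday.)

29

2010-09-27 is a Monday; the first Tuesday on or after it is 2010-09-28 (1 day later).
From 2010-09-28 to 2011-04-15: 2 + 31 + 30 + 31 + 31 + 28 + 31 + 15 = 199 days (rest of September, October, November, December, January, February, March, April).
199 ÷ 7 = 28 full weeks with remainder 3, so 28 more Tuesdays after the first → 29.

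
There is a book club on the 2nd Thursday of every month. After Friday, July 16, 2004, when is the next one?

August 12, 2004

July 2004 starts on a Thursday; its first Thursday is the 1st, so the 2nd Thursday is the 8th — July 8, 2004.
That is not after July 16, 2004, so look at August 2004.
August 2004 starts on a Sunday; its first Thursday is the 5th, so the 2nd Thursday is the 12th — August 12, 2004.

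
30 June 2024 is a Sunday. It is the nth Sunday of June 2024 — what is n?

5th

Day 30 falls in week ⌈30/7⌉ of the month.
Days 1–7 hold the 1st Sunday, 8–14 the 2nd, 15–21 the 3rd, 22–28 the 4th, 29–31 the 5th.
30 is in the range for the 5th.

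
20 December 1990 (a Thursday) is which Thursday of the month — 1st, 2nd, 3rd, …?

Day 20 falls in week ⌈20/7⌉ of the month.
Days 1–7 hold the 1st Thursday, 8–14 the 2nd, 15–21 the 3rd, 22–28 the 4th, 29–31 the 5th.
20 is in the range for the 3rd.

3rd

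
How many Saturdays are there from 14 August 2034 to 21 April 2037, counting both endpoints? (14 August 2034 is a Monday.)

14 August 2034 is a Monday; the first Saturday on or after it is 19 August 2034 (5 days later).
From 19 August 2034 to 21 April 2037: 134 + 365 + 366 + 111 = 976 days (rest of 2034, 2035, 2036, to 21 April 2037 in 2037).
976 ÷ 7 = 139 full weeks with remainder 3, so 139 more Saturdays after the first → 140.

140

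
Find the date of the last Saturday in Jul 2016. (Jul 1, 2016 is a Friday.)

Jul 2016 begins on a Friday, so the first Saturday is Jul 2 (1 day later).
Jul 2016 has 31 days. Adding weeks: 2, 9, 16, 23, 30 — the last one ≤ 31 is the 30th.

Jul 30, 2016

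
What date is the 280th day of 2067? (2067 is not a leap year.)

Oct 7, 2067

Jan has 31 days (280 − 31 = 249 remain).
Feb has 28 days (249 − 28 = 221 remain).
Mar has 31 days (221 − 31 = 190 remain).
Apr has 30 days (190 − 30 = 160 remain).
May has 31 days (160 − 31 = 129 remain).
Jun has 30 days (129 − 30 = 99 remain).
Jul has 31 days (99 − 31 = 68 remain).
Aug has 31 days (68 − 31 = 37 remain).
Sep has 30 days (37 − 30 = 7 remain).
7 into Oct → Oct 7.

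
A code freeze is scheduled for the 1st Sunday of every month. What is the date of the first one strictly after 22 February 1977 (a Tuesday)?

6 March 1977

February 1977 starts on a Tuesday, so its 1st Sunday is 6 February 1977 (5 days in).
That is not after 22 February 1977, so look at March 1977.
March 1977 starts on a Tuesday, so its 1st Sunday is 6 March 1977 (5 days in).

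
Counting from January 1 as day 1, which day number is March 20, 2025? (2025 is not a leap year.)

Days in months before March: 31 + 28 = 59.
Plus 20 days into March → day 79.

79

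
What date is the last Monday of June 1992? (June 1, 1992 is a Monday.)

June 1992 begins on a Monday, so the first Monday is June 1.
June 1992 has 30 days. Adding weeks: 1, 8, 15, 22, 29 — the last one ≤ 30 is the 29th.

June 29, 1992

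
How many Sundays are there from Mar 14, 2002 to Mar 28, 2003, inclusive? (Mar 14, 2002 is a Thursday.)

Mar 14, 2002 is a Thursday; the first Sunday on or after it is Mar 17, 2002 (3 days later).
From Mar 17, 2002 to Mar 28, 2003: 289 + 87 = 376 days (rest of 2002, to Mar 28, 2003 in 2003).
376 ÷ 7 = 53 full weeks with remainder 5, so 53 more Sundays after the first → 54.

54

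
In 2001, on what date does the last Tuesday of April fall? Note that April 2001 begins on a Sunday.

24 April 2001

April 2001 begins on a Sunday, so the first Tuesday is April 3 (2 days later).
April 2001 has 30 days. Adding weeks: 3, 10, 17, 24 — the last one ≤ 30 is the 24th.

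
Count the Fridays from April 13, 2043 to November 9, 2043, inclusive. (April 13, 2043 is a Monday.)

April 13, 2043 is a Monday; the first Friday on or after it is April 17, 2043 (4 days later).
From April 17, 2043 to November 9, 2043: 13 + 31 + 30 + 31 + 31 + 30 + 31 + 9 = 206 days (rest of April, May, June, July, August, September, October, November).
206 ÷ 7 = 29 full weeks with remainder 3, so 29 more Fridays after the first → 30.

30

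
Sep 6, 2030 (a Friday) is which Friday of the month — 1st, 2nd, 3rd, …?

Day 6 falls in week ⌈6/7⌉ of the month.
Days 1–7 hold the 1st Friday, 8–14 the 2nd, 15–21 the 3rd, 22–28 the 4th, 29–31 the 5th.
6 is in the range for the 1st.

1st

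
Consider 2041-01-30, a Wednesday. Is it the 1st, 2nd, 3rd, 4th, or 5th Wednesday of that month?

Day 30 falls in week ⌈30/7⌉ of the month.
Days 1–7 hold the 1st Wednesday, 8–14 the 2nd, 15–21 the 3rd, 22–28 the 4th, 29–31 the 5th.
30 is in the range for the 5th.

5th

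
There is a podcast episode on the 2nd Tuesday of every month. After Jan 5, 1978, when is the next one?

Jan 10, 1978

Jan 1978 starts on a Sunday; its first Tuesday is the 3rd, so the 2nd Tuesday is the 10th — Jan 10, 1978.
Jan 10, 1978 is after Jan 5, 1978, so that is the next one.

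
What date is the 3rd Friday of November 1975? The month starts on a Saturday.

November 1975 begins on a Saturday, so the first Friday is November 7 (6 days later).
The 3rd Friday is 2 weeks later: 7 + 14 = 21.

21 November 1975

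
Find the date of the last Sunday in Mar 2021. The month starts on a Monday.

Mar 2021 begins on a Monday, so the first Sunday is Mar 7 (6 days later).
Mar 2021 has 31 days. Adding weeks: 7, 14, 21, 28 — the last one ≤ 31 is the 28th.

Mar 28, 2021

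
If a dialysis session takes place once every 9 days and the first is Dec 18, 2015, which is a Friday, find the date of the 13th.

The 13th occurrence is 12 intervals after the first: 12 × 9 = 108 days after Dec 18, 2015.
Dec has 31 days — 13 days to the end of Dec leaves 95.
Jan has 31 days (64 left).
Feb has 29 days (35 left).
Mar has 31 days (4 left).
4 days into Apr → Apr 4, 2016.

Apr 4, 2016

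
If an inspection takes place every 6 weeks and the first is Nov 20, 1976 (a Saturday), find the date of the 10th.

Dec 3, 1977

The 10th occurrence is 9 intervals after the first: 9 × 42 = 378 days after Nov 20, 1976.
Nov has 30 days — 10 days to the end of Nov leaves 368.
Dec has 31 days (337 left).
Jan has 31 days (306 left).
Feb has 28 days (278 left).
Mar has 31 days (247 left).
Apr has 30 days (217 left).
May has 31 days (186 left).
Jun has 30 days (156 left).
Jul has 31 days (125 left).
Aug has 31 days (94 left).
Sep has 30 days (64 left).
Oct has 31 days (33 left).
Nov has 30 days (3 left).
3 days into Dec → Dec 3, 1977.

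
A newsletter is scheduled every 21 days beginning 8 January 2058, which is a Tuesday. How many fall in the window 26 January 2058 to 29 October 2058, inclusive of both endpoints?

Occurrences land 21·i days after 8 January 2058 for i = 0, 1, 2, …
26 January 2058 is 18 days after the start; 18 ÷ 21 = 0 remainder 18; since the remainder is 18, round up to i = 1. First occurrence in the window: #2 on 29 January 2058 (1×21 = 21 days in).
29 October 2058 is 294 days after the start; 294 ÷ 21 = 14 remainder 0. Last occurrence in the window: #15 on 29 October 2058.
Occurrences #2 through #15: 14 in total.

14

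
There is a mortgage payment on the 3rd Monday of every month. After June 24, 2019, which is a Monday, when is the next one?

June 2019 starts on a Saturday; its first Monday is the 3rd, so the 3rd Monday is the 17th — June 17, 2019.
That is not after June 24, 2019, so look at July 2019.
July 2019 starts on a Monday; its first Monday is the 1st, so the 3rd Monday is the 15th — July 15, 2019.

July 15, 2019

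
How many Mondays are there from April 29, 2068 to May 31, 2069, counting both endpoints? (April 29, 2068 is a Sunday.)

April 29, 2068 is a Sunday; the first Monday on or after it is April 30, 2068 (1 day later).
From April 30, 2068 to May 31, 2069: 245 + 151 = 396 days (rest of 2068, to May 31, 2069 in 2069).
396 ÷ 7 = 56 full weeks with remainder 4, so 56 more Mondays after the first → 57.

57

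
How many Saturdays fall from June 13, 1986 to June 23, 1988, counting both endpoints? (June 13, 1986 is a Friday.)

106

June 13, 1986 is a Friday; the first Saturday on or after it is June 14, 1986 (1 day later).
From June 14, 1986 to June 23, 1988: 200 + 365 + 175 = 740 days (rest of 1986, 1987, to June 23, 1988 in 1988).
740 ÷ 7 = 105 full weeks with remainder 5, so 105 more Saturdays after the first → 106.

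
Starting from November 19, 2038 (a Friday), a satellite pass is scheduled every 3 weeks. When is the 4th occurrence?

The 4th occurrence is 3 intervals after the first: 3 × 21 = 63 days after November 19, 2038.
November has 30 days — 11 days to the end of November leaves 52.
December has 31 days (21 left).
21 days into January → January 21, 2039.

January 21, 2039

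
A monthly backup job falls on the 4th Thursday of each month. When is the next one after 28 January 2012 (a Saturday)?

January 2012 starts on a Sunday; its first Thursday is the 5th, so the 4th Thursday is the 26th — 26 January 2012.
That is not after 28 January 2012, so look at February 2012.
February 2012 starts on a Wednesday; its first Thursday is the 2nd, so the 4th Thursday is the 23rd — 23 February 2012.

23 February 2012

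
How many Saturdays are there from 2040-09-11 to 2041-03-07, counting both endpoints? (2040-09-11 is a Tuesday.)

2040-09-11 is a Tuesday; the first Saturday on or after it is 2040-09-15 (4 days later).
From 2040-09-15 to 2041-03-07: 15 + 31 + 30 + 31 + 31 + 28 + 7 = 173 days (rest of September, October, November, December, January, February, March).
173 ÷ 7 = 24 full weeks with remainder 5, so 24 more Saturdays after the first → 25.

25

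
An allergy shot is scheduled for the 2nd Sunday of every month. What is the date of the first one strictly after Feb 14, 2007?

Mar 11, 2007

Feb 2007 starts on a Thursday; its first Sunday is the 4th, so the 2nd Sunday is the 11th — Feb 11, 2007.
That is not after Feb 14, 2007, so look at Mar 2007.
Mar 2007 starts on a Thursday; its first Sunday is the 4th, so the 2nd Sunday is the 11th — Mar 11, 2007.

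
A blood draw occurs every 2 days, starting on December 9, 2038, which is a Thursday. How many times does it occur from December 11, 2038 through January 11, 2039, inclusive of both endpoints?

Occurrences land 2·i days after December 9, 2038 for i = 0, 1, 2, …
December 11, 2038 is 2 days after the start; 2 ÷ 2 = 1 remainder 0. First occurrence in the window: #2 on December 11, 2038 (1×2 = 2 days in).
January 11, 2039 is 33 days after the start; 33 ÷ 2 = 16 remainder 1. Last occurrence in the window: #17 on January 10, 2039.
Occurrences #2 through #17: 16 in total.

16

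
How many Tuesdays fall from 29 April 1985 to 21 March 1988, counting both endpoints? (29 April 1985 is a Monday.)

151

29 April 1985 is a Monday; the first Tuesday on or after it is 30 April 1985 (1 day later).
From 30 April 1985 to 21 March 1988: 245 + 365 + 365 + 81 = 1056 days (rest of 1985, 1986, 1987, to 21 March 1988 in 1988).
1056 ÷ 7 = 150 full weeks with remainder 6, so 150 more Tuesdays after the first → 151.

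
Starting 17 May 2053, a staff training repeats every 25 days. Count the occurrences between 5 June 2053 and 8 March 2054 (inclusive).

Occurrences land 25·i days after 17 May 2053 for i = 0, 1, 2, …
5 June 2053 is 19 days after the start; 19 ÷ 25 = 0 remainder 19; since the remainder is 19, round up to i = 1. First occurrence in the window: #2 on 11 June 2053 (1×25 = 25 days in).
8 March 2054 is 295 days after the start; 295 ÷ 25 = 11 remainder 20. Last occurrence in the window: #12 on 16 February 2054.
Occurrences #2 through #12: 11 in total.

11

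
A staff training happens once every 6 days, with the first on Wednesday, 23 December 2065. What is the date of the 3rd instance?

The 3rd occurrence is 2 intervals after the first: 2 × 6 = 12 days after 23 December 2065.
December has 31 days — 8 days to the end of December leaves 4.
4 days into January → 4 January 2066.

4 January 2066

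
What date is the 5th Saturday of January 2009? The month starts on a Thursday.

31 January 2009

January 2009 begins on a Thursday, so the first Saturday is January 3 (2 days later).
The 5th Saturday is 4 weeks later: 3 + 28 = 31.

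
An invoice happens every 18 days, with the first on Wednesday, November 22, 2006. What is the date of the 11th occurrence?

The 11th occurrence is 10 intervals after the first: 10 × 18 = 180 days after November 22, 2006.
November has 30 days — 8 days to the end of November leaves 172.
December has 31 days (141 left).
January has 31 days (110 left).
February has 28 days (82 left).
March has 31 days (51 left).
April has 30 days (21 left).
21 days into May → May 21, 2007.

May 21, 2007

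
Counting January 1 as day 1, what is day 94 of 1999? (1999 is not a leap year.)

January has 31 days (94 − 31 = 63 remain).
February has 28 days (63 − 28 = 35 remain).
March has 31 days (35 − 31 = 4 remain).
4 into April → April 4.

April 4, 1999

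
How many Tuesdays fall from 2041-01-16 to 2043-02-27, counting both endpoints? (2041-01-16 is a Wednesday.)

110

2041-01-16 is a Wednesday; the first Tuesday on or after it is 2041-01-22 (6 days later).
From 2041-01-22 to 2043-02-27: 343 + 365 + 58 = 766 days (rest of 2041, 2042, to 2043-02-27 in 2043).
766 ÷ 7 = 109 full weeks with remainder 3, so 109 more Tuesdays after the first → 110.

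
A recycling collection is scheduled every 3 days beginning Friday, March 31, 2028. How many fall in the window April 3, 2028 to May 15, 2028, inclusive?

15

Occurrences land 3·i days after March 31, 2028 for i = 0, 1, 2, …
April 3, 2028 is 3 days after the start; 3 ÷ 3 = 1 remainder 0. First occurrence in the window: #2 on April 3, 2028 (1×3 = 3 days in).
May 15, 2028 is 45 days after the start; 45 ÷ 3 = 15 remainder 0. Last occurrence in the window: #16 on May 15, 2028.
Occurrences #2 through #16: 15 in total.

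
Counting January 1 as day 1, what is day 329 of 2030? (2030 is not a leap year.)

Nov 25, 2030

Jan has 31 days (329 − 31 = 298 remain).
Feb has 28 days (298 − 28 = 270 remain).
Mar has 31 days (270 − 31 = 239 remain).
Apr has 30 days (239 − 30 = 209 remain).
May has 31 days (209 − 31 = 178 remain).
Jun has 30 days (178 − 30 = 148 remain).
Jul has 31 days (148 − 31 = 117 remain).
Aug has 31 days (117 − 31 = 86 remain).
Sep has 30 days (86 − 30 = 56 remain).
Oct has 31 days (56 − 31 = 25 remain).
25 into Nov → Nov 25.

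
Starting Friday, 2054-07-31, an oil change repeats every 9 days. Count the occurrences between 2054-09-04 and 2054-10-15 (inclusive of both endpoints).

5

Occurrences land 9·i days after 2054-07-31 for i = 0, 1, 2, …
2054-09-04 is 35 days after the start; 35 ÷ 9 = 3 remainder 8; since the remainder is 8, round up to i = 4. First occurrence in the window: #5 on 2054-09-05 (4×9 = 36 days in).
2054-10-15 is 76 days after the start; 76 ÷ 9 = 8 remainder 4. Last occurrence in the window: #9 on 2054-10-11.
Occurrences #5 through #9: 5 in total.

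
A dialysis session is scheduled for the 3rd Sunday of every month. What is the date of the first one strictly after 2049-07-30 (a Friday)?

July 2049 starts on a Thursday; its first Sunday is the 4th, so the 3rd Sunday is the 18th — 2049-07-18.
That is not after 2049-07-30, so look at August 2049.
August 2049 starts on a Sunday; its first Sunday is the 1st, so the 3rd Sunday is the 15th — 2049-08-15.

2049-08-15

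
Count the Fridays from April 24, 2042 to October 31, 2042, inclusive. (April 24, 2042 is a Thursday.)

28

April 24, 2042 is a Thursday; the first Friday on or after it is April 25, 2042 (1 day later).
From April 25, 2042 to October 31, 2042: 5 + 31 + 30 + 31 + 31 + 30 + 31 = 189 days (rest of April, May, June, July, August, September, October).
189 ÷ 7 = 27 full weeks with remainder 0, so 27 more Fridays after the first → 28.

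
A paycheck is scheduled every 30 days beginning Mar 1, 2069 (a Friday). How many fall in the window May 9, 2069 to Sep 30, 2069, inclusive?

Occurrences land 30·i days after Mar 1, 2069 for i = 0, 1, 2, …
May 9, 2069 is 69 days after the start; 69 ÷ 30 = 2 remainder 9; since the remainder is 9, round up to i = 3. First occurrence in the window: #4 on May 30, 2069 (3×30 = 90 days in).
Sep 30, 2069 is 213 days after the start; 213 ÷ 30 = 7 remainder 3. Last occurrence in the window: #8 on Sep 27, 2069.
Occurrences #4 through #8: 5 in total.

5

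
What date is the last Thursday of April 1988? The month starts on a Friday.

April 1988 begins on a Friday, so the first Thursday is April 7 (6 days later).
April 1988 has 30 days. Adding weeks: 7, 14, 21, 28 — the last one ≤ 30 is the 28th.

1988-04-28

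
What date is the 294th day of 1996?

October 20, 1996

January has 31 days (294 − 31 = 263 remain).
February has 29 days (263 − 29 = 234 remain).
March has 31 days (234 − 31 = 203 remain).
April has 30 days (203 − 30 = 173 remain).
May has 31 days (173 − 31 = 142 remain).
June has 30 days (142 − 30 = 112 remain).
July has 31 days (112 − 31 = 81 remain).
August has 31 days (81 − 31 = 50 remain).
September has 30 days (50 − 30 = 20 remain).
20 into October → October 20.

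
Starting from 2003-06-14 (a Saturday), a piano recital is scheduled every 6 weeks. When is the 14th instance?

2004-12-11

The 14th occurrence is 13 intervals after the first: 13 × 42 = 546 days after 2003-06-14.
June has 30 days — 16 days to the end of June leaves 530.
From end of June to end of 2003 is 184 days (346 left).
January has 31 days (315 left).
February has 29 days (286 left).
March has 31 days (255 left).
April has 30 days (225 left).
May has 31 days (194 left).
June has 30 days (164 left).
July has 31 days (133 left).
August has 31 days (102 left).
September has 30 days (72 left).
October has 31 days (41 left).
November has 30 days (11 left).
11 days into December → 2004-12-11.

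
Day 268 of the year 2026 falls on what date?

September 25, 2026

January has 31 days (268 − 31 = 237 remain).
February has 28 days (237 − 28 = 209 remain).
March has 31 days (209 − 31 = 178 remain).
April has 30 days (178 − 30 = 148 remain).
May has 31 days (148 − 31 = 117 remain).
June has 30 days (117 − 30 = 87 remain).
July has 31 days (87 − 31 = 56 remain).
August has 31 days (56 − 31 = 25 remain).
25 into September → September 25.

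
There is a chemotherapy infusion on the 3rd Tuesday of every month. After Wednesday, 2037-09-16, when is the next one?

2037-10-20

September 2037 starts on a Tuesday; its first Tuesday is the 1st, so the 3rd Tuesday is the 15th — 2037-09-15.
That is not after 2037-09-16, so look at October 2037.
October 2037 starts on a Thursday; its first Tuesday is the 6th, so the 3rd Tuesday is the 20th — 2037-10-20.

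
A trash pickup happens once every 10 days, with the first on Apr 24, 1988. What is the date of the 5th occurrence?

The 5th occurrence is 4 intervals after the first: 4 × 10 = 40 days after Apr 24, 1988.
Apr has 30 days — 6 days to the end of Apr leaves 34.
May has 31 days (3 left).
3 days into Jun → Jun 3, 1988.

Jun 3, 1988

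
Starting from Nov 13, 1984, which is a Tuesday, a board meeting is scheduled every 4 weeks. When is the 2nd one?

The 2nd occurrence is 1 interval after the first: 1 × 28 = 28 days after Nov 13, 1984.
Nov has 30 days — 17 days to the end of Nov leaves 11.
11 days into Dec → Dec 11, 1984.

Dec 11, 1984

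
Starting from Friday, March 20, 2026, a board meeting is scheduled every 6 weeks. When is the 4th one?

The 4th occurrence is 3 intervals after the first: 3 × 42 = 126 days after March 20, 2026.
March has 31 days — 11 days to the end of March leaves 115.
April has 30 days (85 left).
May has 31 days (54 left).
June has 30 days (24 left).
24 days into July → July 24, 2026.

July 24, 2026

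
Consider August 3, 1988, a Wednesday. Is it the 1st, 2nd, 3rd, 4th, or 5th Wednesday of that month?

Day 3 falls in week ⌈3/7⌉ of the month.
Days 1–7 hold the 1st Wednesday, 8–14 the 2nd, 15–21 the 3rd, 22–28 the 4th, 29–31 the 5th.
3 is in the range for the 1st.

1st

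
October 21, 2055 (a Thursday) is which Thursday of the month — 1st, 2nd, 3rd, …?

3rd

Day 21 falls in week ⌈21/7⌉ of the month.
Days 1–7 hold the 1st Thursday, 8–14 the 2nd, 15–21 the 3rd, 22–28 the 4th, 29–31 the 5th.
21 is in the range for the 3rd.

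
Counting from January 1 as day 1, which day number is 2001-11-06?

310

Days in months before November: 31 + 28 + 31 + 30 + 31 + 30 + 31 + 31 + 30 + 31 = 304.
Plus 6 days into November → day 310.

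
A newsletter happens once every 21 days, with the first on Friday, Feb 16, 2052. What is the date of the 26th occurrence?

Jul 25, 2053

The 26th occurrence is 25 intervals after the first: 25 × 21 = 525 days after Feb 16, 2052.
Feb has 29 days — 13 days to the end of Feb leaves 512.
From end of Feb to end of 2052 is 306 days (206 left).
Jan has 31 days (175 left).
Feb has 28 days (147 left).
Mar has 31 days (116 left).
Apr has 30 days (86 left).
May has 31 days (55 left).
Jun has 30 days (25 left).
25 days into Jul → Jul 25, 2053.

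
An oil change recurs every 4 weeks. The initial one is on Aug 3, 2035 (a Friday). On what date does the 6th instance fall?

The 6th occurrence is 5 intervals after the first: 5 × 28 = 140 days after Aug 3, 2035.
Aug has 31 days — 28 days to the end of Aug leaves 112.
Sep has 30 days (82 left).
Oct has 31 days (51 left).
Nov has 30 days (21 left).
21 days into Dec → Dec 21, 2035.

Dec 21, 2035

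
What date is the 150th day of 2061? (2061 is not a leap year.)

January has 31 days (150 − 31 = 119 remain).
February has 28 days (119 − 28 = 91 remain).
March has 31 days (91 − 31 = 60 remain).
April has 30 days (60 − 30 = 30 remain).
30 into May → May 30.

May 30, 2061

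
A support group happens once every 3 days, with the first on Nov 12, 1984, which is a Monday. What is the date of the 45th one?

The 45th occurrence is 44 intervals after the first: 44 × 3 = 132 days after Nov 12, 1984.
Nov has 30 days — 18 days to the end of Nov leaves 114.
Dec has 31 days (83 left).
Jan has 31 days (52 left).
Feb has 28 days (24 left).
24 days into Mar → Mar 24, 1985.

Mar 24, 1985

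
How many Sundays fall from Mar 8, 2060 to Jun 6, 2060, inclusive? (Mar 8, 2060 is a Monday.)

Mar 8, 2060 is a Monday; the first Sunday on or after it is Mar 14, 2060 (6 days later).
From Mar 14, 2060 to Jun 6, 2060: 17 + 30 + 31 + 6 = 84 days (rest of Mar, Apr, May, Jun).
84 ÷ 7 = 12 full weeks with remainder 0, so 12 more Sundays after the first → 13.

13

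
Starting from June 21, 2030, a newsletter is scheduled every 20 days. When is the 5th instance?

The 5th occurrence is 4 intervals after the first: 4 × 20 = 80 days after June 21, 2030.
June has 30 days — 9 days to the end of June leaves 71.
July has 31 days (40 left).
August has 31 days (9 left).
9 days into September → September 9, 2030.

September 9, 2030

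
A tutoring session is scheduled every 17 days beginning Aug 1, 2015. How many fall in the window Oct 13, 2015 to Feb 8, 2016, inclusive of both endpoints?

7

Occurrences land 17·i days after Aug 1, 2015 for i = 0, 1, 2, …
Oct 13, 2015 is 73 days after the start; 73 ÷ 17 = 4 remainder 5; since the remainder is 5, round up to i = 5. First occurrence in the window: #6 on Oct 25, 2015 (5×17 = 85 days in).
Feb 8, 2016 is 191 days after the start; 191 ÷ 17 = 11 remainder 4. Last occurrence in the window: #12 on Feb 4, 2016.
Occurrences #6 through #12: 7 in total.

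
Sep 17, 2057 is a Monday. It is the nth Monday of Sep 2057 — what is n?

3rd

Day 17 falls in week ⌈17/7⌉ of the month.
Days 1–7 hold the 1st Monday, 8–14 the 2nd, 15–21 the 3rd, 22–28 the 4th, 29–31 the 5th.
17 is in the range for the 3rd.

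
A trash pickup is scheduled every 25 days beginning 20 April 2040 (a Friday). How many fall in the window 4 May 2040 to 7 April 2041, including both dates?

14

Occurrences land 25·i days after 20 April 2040 for i = 0, 1, 2, …
4 May 2040 is 14 days after the start; 14 ÷ 25 = 0 remainder 14; since the remainder is 14, round up to i = 1. First occurrence in the window: #2 on 15 May 2040 (1×25 = 25 days in).
7 April 2041 is 352 days after the start; 352 ÷ 25 = 14 remainder 2. Last occurrence in the window: #15 on 5 April 2041.
Occurrences #2 through #15: 14 in total.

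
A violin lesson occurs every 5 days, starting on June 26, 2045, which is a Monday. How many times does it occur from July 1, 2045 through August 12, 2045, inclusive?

Occurrences land 5·i days after June 26, 2045 for i = 0, 1, 2, …
July 1, 2045 is 5 days after the start; 5 ÷ 5 = 1 remainder 0. First occurrence in the window: #2 on July 1, 2045 (1×5 = 5 days in).
August 12, 2045 is 47 days after the start; 47 ÷ 5 = 9 remainder 2. Last occurrence in the window: #10 on August 10, 2045.
Occurrences #2 through #10: 9 in total.

9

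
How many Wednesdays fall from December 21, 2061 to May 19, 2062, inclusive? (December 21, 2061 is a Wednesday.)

December 21, 2061 is a Wednesday; the first Wednesday on or after it is December 21, 2061.
From December 21, 2061 to May 19, 2062: 10 + 31 + 28 + 31 + 30 + 19 = 149 days (rest of December, January, February, March, April, May).
149 ÷ 7 = 21 full weeks with remainder 2, so 21 more Wednesdays after the first → 22.

22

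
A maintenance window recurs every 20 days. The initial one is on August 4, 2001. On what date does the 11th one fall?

The 11th occurrence is 10 intervals after the first: 10 × 20 = 200 days after August 4, 2001.
August has 31 days — 27 days to the end of August leaves 173.
September has 30 days (143 left).
October has 31 days (112 left).
November has 30 days (82 left).
December has 31 days (51 left).
January has 31 days (20 left).
20 days into February → February 20, 2002.

February 20, 2002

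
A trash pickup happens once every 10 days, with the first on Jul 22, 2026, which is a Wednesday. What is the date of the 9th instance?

The 9th occurrence is 8 intervals after the first: 8 × 10 = 80 days after Jul 22, 2026.
Jul has 31 days — 9 days to the end of Jul leaves 71.
Aug has 31 days (40 left).
Sep has 30 days (10 left).
10 days into Oct → Oct 10, 2026.

Oct 10, 2026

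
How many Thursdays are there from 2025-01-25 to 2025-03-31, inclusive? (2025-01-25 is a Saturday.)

9

2025-01-25 is a Saturday; the first Thursday on or after it is 2025-01-30 (5 days later).
From 2025-01-30 to 2025-03-31: 1 + 28 + 31 = 60 days (rest of January, February, March).
60 ÷ 7 = 8 full weeks with remainder 4, so 8 more Thursdays after the first → 9.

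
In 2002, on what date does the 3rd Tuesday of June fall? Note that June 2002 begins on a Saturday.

June 2002 begins on a Saturday, so the first Tuesday is June 4 (3 days later).
The 3rd Tuesday is 2 weeks later: 4 + 14 = 18.

2002-06-18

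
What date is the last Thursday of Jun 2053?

Jun 26, 2053

Jun 2053 begins on a Sunday, so the first Thursday is Jun 5 (4 days later).
Jun 2053 has 30 days. Adding weeks: 5, 12, 19, 26 — the last one ≤ 30 is the 26th.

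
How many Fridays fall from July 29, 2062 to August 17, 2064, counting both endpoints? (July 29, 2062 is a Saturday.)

July 29, 2062 is a Saturday; the first Friday on or after it is August 4, 2062 (6 days later).
From August 4, 2062 to August 17, 2064: 149 + 365 + 230 = 744 days (rest of 2062, 2063, to August 17, 2064 in 2064).
744 ÷ 7 = 106 full weeks with remainder 2, so 106 more Fridays after the first → 107.

107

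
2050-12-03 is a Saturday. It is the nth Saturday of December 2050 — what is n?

Day 3 falls in week ⌈3/7⌉ of the month.
Days 1–7 hold the 1st Saturday, 8–14 the 2nd, 15–21 the 3rd, 22–28 the 4th, 29–31 the 5th.
3 is in the range for the 1st.

1st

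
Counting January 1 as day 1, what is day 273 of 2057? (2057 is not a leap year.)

Jan has 31 days (273 − 31 = 242 remain).
Feb has 28 days (242 − 28 = 214 remain).
Mar has 31 days (214 − 31 = 183 remain).
Apr has 30 days (183 − 30 = 153 remain).
May has 31 days (153 − 31 = 122 remain).
Jun has 30 days (122 − 30 = 92 remain).
Jul has 31 days (92 − 31 = 61 remain).
Aug has 31 days (61 − 31 = 30 remain).
30 into Sep → Sep 30.

Sep 30, 2057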